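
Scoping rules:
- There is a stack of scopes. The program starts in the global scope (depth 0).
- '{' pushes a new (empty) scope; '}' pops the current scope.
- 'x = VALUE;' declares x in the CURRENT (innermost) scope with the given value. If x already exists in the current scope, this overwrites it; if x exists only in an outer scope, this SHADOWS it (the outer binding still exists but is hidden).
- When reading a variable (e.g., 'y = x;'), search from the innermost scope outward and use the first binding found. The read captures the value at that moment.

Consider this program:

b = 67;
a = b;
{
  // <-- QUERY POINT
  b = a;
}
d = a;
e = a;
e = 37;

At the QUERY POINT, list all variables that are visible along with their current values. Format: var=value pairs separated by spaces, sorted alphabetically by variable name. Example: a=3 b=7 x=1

Answer: a=67 b=67

Derivation:
Step 1: declare b=67 at depth 0
Step 2: declare a=(read b)=67 at depth 0
Step 3: enter scope (depth=1)
Visible at query point: a=67 b=67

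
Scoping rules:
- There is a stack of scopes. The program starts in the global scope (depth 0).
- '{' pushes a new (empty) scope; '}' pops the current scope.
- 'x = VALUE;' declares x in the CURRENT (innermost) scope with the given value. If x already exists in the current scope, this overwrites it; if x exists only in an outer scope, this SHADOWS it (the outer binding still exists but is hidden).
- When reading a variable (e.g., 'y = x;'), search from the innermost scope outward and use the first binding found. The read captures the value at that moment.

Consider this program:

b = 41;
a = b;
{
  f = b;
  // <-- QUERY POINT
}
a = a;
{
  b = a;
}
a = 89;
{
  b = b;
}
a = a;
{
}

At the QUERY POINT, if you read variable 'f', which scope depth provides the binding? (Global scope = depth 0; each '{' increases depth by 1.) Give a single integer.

Step 1: declare b=41 at depth 0
Step 2: declare a=(read b)=41 at depth 0
Step 3: enter scope (depth=1)
Step 4: declare f=(read b)=41 at depth 1
Visible at query point: a=41 b=41 f=41

Answer: 1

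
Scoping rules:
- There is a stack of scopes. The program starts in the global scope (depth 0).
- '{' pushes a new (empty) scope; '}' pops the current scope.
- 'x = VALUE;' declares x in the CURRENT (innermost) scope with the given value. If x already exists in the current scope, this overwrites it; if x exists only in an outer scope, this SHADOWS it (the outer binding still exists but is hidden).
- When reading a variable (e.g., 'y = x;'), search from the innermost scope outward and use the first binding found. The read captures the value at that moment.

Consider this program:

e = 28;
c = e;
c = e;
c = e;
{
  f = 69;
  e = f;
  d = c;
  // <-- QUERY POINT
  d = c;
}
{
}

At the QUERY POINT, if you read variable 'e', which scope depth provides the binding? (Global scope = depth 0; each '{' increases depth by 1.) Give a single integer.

Step 1: declare e=28 at depth 0
Step 2: declare c=(read e)=28 at depth 0
Step 3: declare c=(read e)=28 at depth 0
Step 4: declare c=(read e)=28 at depth 0
Step 5: enter scope (depth=1)
Step 6: declare f=69 at depth 1
Step 7: declare e=(read f)=69 at depth 1
Step 8: declare d=(read c)=28 at depth 1
Visible at query point: c=28 d=28 e=69 f=69

Answer: 1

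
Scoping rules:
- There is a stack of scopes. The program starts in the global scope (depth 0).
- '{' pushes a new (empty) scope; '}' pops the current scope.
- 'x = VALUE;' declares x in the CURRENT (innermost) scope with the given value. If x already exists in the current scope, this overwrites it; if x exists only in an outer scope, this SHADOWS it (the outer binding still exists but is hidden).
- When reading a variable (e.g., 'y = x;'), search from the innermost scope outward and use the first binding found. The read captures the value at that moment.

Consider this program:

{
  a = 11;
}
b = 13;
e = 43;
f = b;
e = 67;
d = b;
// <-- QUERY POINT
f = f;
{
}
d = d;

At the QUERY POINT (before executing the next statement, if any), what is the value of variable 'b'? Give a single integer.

Step 1: enter scope (depth=1)
Step 2: declare a=11 at depth 1
Step 3: exit scope (depth=0)
Step 4: declare b=13 at depth 0
Step 5: declare e=43 at depth 0
Step 6: declare f=(read b)=13 at depth 0
Step 7: declare e=67 at depth 0
Step 8: declare d=(read b)=13 at depth 0
Visible at query point: b=13 d=13 e=67 f=13

Answer: 13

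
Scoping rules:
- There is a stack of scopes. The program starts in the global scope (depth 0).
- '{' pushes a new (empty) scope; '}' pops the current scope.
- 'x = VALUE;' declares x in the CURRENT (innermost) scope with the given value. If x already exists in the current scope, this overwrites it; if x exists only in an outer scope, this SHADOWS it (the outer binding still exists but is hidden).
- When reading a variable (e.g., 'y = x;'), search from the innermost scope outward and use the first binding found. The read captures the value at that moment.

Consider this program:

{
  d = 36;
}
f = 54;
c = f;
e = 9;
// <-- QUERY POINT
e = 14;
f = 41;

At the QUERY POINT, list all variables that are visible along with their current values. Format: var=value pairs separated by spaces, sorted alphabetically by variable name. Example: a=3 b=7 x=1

Answer: c=54 e=9 f=54

Derivation:
Step 1: enter scope (depth=1)
Step 2: declare d=36 at depth 1
Step 3: exit scope (depth=0)
Step 4: declare f=54 at depth 0
Step 5: declare c=(read f)=54 at depth 0
Step 6: declare e=9 at depth 0
Visible at query point: c=54 e=9 f=54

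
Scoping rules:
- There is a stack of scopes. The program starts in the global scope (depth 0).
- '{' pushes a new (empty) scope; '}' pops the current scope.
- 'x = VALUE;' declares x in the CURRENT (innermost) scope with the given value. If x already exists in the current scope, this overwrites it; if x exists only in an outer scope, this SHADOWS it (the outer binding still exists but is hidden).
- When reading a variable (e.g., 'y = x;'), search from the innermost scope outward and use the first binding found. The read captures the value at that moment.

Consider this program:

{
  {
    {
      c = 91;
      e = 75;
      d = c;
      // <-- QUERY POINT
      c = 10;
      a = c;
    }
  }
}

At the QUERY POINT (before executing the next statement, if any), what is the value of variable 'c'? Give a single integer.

Step 1: enter scope (depth=1)
Step 2: enter scope (depth=2)
Step 3: enter scope (depth=3)
Step 4: declare c=91 at depth 3
Step 5: declare e=75 at depth 3
Step 6: declare d=(read c)=91 at depth 3
Visible at query point: c=91 d=91 e=75

Answer: 91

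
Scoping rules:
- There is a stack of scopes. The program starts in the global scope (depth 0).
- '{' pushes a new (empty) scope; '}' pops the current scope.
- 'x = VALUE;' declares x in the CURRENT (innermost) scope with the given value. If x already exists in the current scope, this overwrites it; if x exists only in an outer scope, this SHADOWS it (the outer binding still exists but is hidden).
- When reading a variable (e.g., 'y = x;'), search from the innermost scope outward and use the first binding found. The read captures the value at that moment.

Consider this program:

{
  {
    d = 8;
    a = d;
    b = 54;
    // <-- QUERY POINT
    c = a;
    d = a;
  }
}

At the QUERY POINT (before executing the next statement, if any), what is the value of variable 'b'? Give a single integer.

Answer: 54

Derivation:
Step 1: enter scope (depth=1)
Step 2: enter scope (depth=2)
Step 3: declare d=8 at depth 2
Step 4: declare a=(read d)=8 at depth 2
Step 5: declare b=54 at depth 2
Visible at query point: a=8 b=54 d=8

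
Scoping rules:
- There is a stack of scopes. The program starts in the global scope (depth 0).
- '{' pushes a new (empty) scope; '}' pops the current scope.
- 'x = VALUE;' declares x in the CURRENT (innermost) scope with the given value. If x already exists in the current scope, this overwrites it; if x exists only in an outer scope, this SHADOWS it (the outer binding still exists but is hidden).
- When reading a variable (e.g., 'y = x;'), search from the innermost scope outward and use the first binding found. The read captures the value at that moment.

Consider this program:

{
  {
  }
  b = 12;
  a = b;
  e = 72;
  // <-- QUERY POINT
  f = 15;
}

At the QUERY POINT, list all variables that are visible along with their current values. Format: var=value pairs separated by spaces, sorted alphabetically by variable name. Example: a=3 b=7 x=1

Answer: a=12 b=12 e=72

Derivation:
Step 1: enter scope (depth=1)
Step 2: enter scope (depth=2)
Step 3: exit scope (depth=1)
Step 4: declare b=12 at depth 1
Step 5: declare a=(read b)=12 at depth 1
Step 6: declare e=72 at depth 1
Visible at query point: a=12 b=12 e=72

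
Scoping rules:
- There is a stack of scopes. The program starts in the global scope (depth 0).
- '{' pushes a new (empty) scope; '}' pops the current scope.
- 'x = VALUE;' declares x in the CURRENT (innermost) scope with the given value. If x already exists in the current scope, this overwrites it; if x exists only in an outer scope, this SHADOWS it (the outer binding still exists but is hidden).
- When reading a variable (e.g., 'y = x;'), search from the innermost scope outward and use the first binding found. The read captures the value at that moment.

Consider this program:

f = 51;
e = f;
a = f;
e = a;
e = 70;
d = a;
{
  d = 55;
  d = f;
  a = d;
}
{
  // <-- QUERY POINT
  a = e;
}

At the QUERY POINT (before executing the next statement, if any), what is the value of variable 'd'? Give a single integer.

Answer: 51

Derivation:
Step 1: declare f=51 at depth 0
Step 2: declare e=(read f)=51 at depth 0
Step 3: declare a=(read f)=51 at depth 0
Step 4: declare e=(read a)=51 at depth 0
Step 5: declare e=70 at depth 0
Step 6: declare d=(read a)=51 at depth 0
Step 7: enter scope (depth=1)
Step 8: declare d=55 at depth 1
Step 9: declare d=(read f)=51 at depth 1
Step 10: declare a=(read d)=51 at depth 1
Step 11: exit scope (depth=0)
Step 12: enter scope (depth=1)
Visible at query point: a=51 d=51 e=70 f=51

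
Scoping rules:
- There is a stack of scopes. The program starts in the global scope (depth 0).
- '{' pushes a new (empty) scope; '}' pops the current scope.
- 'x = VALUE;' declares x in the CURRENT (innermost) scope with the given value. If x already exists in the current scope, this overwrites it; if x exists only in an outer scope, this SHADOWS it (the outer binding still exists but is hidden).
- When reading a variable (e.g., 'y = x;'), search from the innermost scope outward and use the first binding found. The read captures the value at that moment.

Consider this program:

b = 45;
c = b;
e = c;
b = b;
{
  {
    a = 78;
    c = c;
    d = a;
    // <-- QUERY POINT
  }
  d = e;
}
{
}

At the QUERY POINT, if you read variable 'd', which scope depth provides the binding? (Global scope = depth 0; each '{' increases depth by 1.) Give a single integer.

Answer: 2

Derivation:
Step 1: declare b=45 at depth 0
Step 2: declare c=(read b)=45 at depth 0
Step 3: declare e=(read c)=45 at depth 0
Step 4: declare b=(read b)=45 at depth 0
Step 5: enter scope (depth=1)
Step 6: enter scope (depth=2)
Step 7: declare a=78 at depth 2
Step 8: declare c=(read c)=45 at depth 2
Step 9: declare d=(read a)=78 at depth 2
Visible at query point: a=78 b=45 c=45 d=78 e=45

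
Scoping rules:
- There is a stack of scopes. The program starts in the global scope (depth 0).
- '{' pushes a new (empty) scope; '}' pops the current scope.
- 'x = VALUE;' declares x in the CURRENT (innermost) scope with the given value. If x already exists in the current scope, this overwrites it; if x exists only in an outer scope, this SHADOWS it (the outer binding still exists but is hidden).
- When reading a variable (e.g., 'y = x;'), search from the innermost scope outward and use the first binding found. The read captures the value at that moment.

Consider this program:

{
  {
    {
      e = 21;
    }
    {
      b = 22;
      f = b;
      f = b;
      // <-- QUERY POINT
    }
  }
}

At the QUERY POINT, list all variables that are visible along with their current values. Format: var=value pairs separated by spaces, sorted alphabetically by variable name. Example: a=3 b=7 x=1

Step 1: enter scope (depth=1)
Step 2: enter scope (depth=2)
Step 3: enter scope (depth=3)
Step 4: declare e=21 at depth 3
Step 5: exit scope (depth=2)
Step 6: enter scope (depth=3)
Step 7: declare b=22 at depth 3
Step 8: declare f=(read b)=22 at depth 3
Step 9: declare f=(read b)=22 at depth 3
Visible at query point: b=22 f=22

Answer: b=22 f=22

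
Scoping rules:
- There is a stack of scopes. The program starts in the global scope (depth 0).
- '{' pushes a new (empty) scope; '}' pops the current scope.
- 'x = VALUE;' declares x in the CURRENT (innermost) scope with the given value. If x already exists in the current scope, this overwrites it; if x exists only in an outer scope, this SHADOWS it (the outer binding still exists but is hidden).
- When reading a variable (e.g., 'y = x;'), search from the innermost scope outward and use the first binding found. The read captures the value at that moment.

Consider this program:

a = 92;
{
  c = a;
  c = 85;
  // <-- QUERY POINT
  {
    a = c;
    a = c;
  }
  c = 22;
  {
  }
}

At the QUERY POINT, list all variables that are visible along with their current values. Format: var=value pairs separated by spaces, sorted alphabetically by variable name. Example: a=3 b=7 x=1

Answer: a=92 c=85

Derivation:
Step 1: declare a=92 at depth 0
Step 2: enter scope (depth=1)
Step 3: declare c=(read a)=92 at depth 1
Step 4: declare c=85 at depth 1
Visible at query point: a=92 c=85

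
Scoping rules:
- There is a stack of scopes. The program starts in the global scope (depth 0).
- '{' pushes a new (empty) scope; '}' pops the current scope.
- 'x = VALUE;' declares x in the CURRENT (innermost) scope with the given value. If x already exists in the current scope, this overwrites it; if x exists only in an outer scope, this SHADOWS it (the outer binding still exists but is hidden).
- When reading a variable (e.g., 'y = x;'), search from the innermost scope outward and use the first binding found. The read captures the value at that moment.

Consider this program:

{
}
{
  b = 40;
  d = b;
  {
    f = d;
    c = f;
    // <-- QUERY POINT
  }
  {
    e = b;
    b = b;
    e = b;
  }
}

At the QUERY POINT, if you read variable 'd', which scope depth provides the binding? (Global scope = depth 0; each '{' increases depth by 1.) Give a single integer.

Answer: 1

Derivation:
Step 1: enter scope (depth=1)
Step 2: exit scope (depth=0)
Step 3: enter scope (depth=1)
Step 4: declare b=40 at depth 1
Step 5: declare d=(read b)=40 at depth 1
Step 6: enter scope (depth=2)
Step 7: declare f=(read d)=40 at depth 2
Step 8: declare c=(read f)=40 at depth 2
Visible at query point: b=40 c=40 d=40 f=40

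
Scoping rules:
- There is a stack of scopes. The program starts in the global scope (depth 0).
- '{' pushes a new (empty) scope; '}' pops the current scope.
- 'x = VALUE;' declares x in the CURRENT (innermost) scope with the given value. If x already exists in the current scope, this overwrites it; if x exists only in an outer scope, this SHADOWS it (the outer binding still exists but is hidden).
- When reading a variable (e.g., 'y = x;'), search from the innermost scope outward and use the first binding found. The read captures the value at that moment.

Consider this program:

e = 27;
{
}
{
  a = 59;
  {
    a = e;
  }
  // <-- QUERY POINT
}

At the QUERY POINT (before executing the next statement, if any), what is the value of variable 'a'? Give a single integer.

Step 1: declare e=27 at depth 0
Step 2: enter scope (depth=1)
Step 3: exit scope (depth=0)
Step 4: enter scope (depth=1)
Step 5: declare a=59 at depth 1
Step 6: enter scope (depth=2)
Step 7: declare a=(read e)=27 at depth 2
Step 8: exit scope (depth=1)
Visible at query point: a=59 e=27

Answer: 59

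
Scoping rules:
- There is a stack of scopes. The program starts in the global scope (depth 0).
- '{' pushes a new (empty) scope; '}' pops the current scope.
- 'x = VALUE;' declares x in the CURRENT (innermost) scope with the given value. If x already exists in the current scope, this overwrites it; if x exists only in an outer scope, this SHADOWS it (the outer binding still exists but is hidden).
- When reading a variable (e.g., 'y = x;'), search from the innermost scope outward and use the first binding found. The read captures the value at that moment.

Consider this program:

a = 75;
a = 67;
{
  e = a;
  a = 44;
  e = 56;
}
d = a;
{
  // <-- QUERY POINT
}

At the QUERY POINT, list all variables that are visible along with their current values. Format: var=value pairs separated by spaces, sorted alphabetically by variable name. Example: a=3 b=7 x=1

Answer: a=67 d=67

Derivation:
Step 1: declare a=75 at depth 0
Step 2: declare a=67 at depth 0
Step 3: enter scope (depth=1)
Step 4: declare e=(read a)=67 at depth 1
Step 5: declare a=44 at depth 1
Step 6: declare e=56 at depth 1
Step 7: exit scope (depth=0)
Step 8: declare d=(read a)=67 at depth 0
Step 9: enter scope (depth=1)
Visible at query point: a=67 d=67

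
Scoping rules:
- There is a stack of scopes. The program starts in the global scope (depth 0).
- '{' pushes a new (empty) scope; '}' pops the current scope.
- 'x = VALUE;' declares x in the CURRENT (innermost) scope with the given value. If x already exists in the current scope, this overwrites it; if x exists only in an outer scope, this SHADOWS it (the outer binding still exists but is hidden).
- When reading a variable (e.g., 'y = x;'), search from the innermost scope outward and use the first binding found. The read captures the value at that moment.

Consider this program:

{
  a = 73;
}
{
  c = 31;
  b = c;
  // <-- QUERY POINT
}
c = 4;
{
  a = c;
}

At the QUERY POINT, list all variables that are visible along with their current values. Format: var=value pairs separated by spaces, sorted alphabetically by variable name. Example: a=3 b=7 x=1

Step 1: enter scope (depth=1)
Step 2: declare a=73 at depth 1
Step 3: exit scope (depth=0)
Step 4: enter scope (depth=1)
Step 5: declare c=31 at depth 1
Step 6: declare b=(read c)=31 at depth 1
Visible at query point: b=31 c=31

Answer: b=31 c=31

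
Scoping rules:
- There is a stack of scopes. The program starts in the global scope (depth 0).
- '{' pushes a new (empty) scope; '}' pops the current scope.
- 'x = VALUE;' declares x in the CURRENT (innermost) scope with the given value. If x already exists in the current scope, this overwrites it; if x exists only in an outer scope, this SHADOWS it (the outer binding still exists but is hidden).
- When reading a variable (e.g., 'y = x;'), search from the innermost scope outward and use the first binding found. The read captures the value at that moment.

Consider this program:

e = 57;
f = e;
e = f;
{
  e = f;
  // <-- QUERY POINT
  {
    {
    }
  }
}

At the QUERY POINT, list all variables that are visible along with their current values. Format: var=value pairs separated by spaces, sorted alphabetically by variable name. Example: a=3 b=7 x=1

Answer: e=57 f=57

Derivation:
Step 1: declare e=57 at depth 0
Step 2: declare f=(read e)=57 at depth 0
Step 3: declare e=(read f)=57 at depth 0
Step 4: enter scope (depth=1)
Step 5: declare e=(read f)=57 at depth 1
Visible at query point: e=57 f=57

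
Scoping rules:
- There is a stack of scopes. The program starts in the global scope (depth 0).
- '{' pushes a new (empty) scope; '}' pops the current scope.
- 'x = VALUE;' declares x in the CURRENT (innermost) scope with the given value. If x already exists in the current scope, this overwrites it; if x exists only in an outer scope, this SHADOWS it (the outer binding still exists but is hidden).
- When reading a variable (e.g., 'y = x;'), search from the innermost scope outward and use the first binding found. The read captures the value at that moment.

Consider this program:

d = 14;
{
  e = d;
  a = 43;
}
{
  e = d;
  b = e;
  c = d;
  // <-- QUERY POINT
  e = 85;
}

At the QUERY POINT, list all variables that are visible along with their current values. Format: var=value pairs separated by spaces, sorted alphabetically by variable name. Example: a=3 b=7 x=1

Step 1: declare d=14 at depth 0
Step 2: enter scope (depth=1)
Step 3: declare e=(read d)=14 at depth 1
Step 4: declare a=43 at depth 1
Step 5: exit scope (depth=0)
Step 6: enter scope (depth=1)
Step 7: declare e=(read d)=14 at depth 1
Step 8: declare b=(read e)=14 at depth 1
Step 9: declare c=(read d)=14 at depth 1
Visible at query point: b=14 c=14 d=14 e=14

Answer: b=14 c=14 d=14 e=14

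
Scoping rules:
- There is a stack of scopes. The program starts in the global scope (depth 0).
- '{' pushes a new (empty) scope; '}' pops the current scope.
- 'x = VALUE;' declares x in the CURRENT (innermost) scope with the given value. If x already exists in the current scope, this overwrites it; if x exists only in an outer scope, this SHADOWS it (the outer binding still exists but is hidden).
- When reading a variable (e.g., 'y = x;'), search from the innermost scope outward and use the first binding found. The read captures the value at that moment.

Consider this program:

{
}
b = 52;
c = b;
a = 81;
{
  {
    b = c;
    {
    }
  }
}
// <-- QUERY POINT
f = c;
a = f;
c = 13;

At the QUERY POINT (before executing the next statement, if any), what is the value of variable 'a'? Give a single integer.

Answer: 81

Derivation:
Step 1: enter scope (depth=1)
Step 2: exit scope (depth=0)
Step 3: declare b=52 at depth 0
Step 4: declare c=(read b)=52 at depth 0
Step 5: declare a=81 at depth 0
Step 6: enter scope (depth=1)
Step 7: enter scope (depth=2)
Step 8: declare b=(read c)=52 at depth 2
Step 9: enter scope (depth=3)
Step 10: exit scope (depth=2)
Step 11: exit scope (depth=1)
Step 12: exit scope (depth=0)
Visible at query point: a=81 b=52 c=52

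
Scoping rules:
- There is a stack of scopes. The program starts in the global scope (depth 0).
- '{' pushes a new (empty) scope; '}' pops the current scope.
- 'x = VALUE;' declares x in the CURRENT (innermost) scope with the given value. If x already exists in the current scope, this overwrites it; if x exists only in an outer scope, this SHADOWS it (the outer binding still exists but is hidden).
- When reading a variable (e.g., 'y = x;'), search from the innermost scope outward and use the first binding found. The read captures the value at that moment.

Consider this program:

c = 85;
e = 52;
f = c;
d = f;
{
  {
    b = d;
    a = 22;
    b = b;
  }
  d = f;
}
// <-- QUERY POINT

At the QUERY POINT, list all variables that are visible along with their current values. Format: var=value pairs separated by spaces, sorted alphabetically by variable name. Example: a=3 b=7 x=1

Answer: c=85 d=85 e=52 f=85

Derivation:
Step 1: declare c=85 at depth 0
Step 2: declare e=52 at depth 0
Step 3: declare f=(read c)=85 at depth 0
Step 4: declare d=(read f)=85 at depth 0
Step 5: enter scope (depth=1)
Step 6: enter scope (depth=2)
Step 7: declare b=(read d)=85 at depth 2
Step 8: declare a=22 at depth 2
Step 9: declare b=(read b)=85 at depth 2
Step 10: exit scope (depth=1)
Step 11: declare d=(read f)=85 at depth 1
Step 12: exit scope (depth=0)
Visible at query point: c=85 d=85 e=52 f=85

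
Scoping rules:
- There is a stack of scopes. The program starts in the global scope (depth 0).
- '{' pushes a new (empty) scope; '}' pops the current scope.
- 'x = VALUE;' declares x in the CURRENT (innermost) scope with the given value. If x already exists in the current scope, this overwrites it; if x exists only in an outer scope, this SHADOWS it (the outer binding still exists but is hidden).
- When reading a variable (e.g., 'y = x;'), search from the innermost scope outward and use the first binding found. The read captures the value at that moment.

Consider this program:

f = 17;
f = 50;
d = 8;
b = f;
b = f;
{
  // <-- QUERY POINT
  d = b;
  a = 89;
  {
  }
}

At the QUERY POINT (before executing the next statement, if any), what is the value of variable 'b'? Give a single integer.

Answer: 50

Derivation:
Step 1: declare f=17 at depth 0
Step 2: declare f=50 at depth 0
Step 3: declare d=8 at depth 0
Step 4: declare b=(read f)=50 at depth 0
Step 5: declare b=(read f)=50 at depth 0
Step 6: enter scope (depth=1)
Visible at query point: b=50 d=8 f=50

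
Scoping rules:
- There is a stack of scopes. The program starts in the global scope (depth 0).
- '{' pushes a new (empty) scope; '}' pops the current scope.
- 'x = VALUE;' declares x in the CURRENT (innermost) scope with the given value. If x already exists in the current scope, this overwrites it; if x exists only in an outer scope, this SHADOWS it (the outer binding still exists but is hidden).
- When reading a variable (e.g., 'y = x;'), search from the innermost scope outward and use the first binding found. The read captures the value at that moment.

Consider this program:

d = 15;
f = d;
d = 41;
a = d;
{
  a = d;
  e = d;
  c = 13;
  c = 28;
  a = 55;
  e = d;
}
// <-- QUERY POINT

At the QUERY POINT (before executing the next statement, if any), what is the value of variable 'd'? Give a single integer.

Answer: 41

Derivation:
Step 1: declare d=15 at depth 0
Step 2: declare f=(read d)=15 at depth 0
Step 3: declare d=41 at depth 0
Step 4: declare a=(read d)=41 at depth 0
Step 5: enter scope (depth=1)
Step 6: declare a=(read d)=41 at depth 1
Step 7: declare e=(read d)=41 at depth 1
Step 8: declare c=13 at depth 1
Step 9: declare c=28 at depth 1
Step 10: declare a=55 at depth 1
Step 11: declare e=(read d)=41 at depth 1
Step 12: exit scope (depth=0)
Visible at query point: a=41 d=41 f=15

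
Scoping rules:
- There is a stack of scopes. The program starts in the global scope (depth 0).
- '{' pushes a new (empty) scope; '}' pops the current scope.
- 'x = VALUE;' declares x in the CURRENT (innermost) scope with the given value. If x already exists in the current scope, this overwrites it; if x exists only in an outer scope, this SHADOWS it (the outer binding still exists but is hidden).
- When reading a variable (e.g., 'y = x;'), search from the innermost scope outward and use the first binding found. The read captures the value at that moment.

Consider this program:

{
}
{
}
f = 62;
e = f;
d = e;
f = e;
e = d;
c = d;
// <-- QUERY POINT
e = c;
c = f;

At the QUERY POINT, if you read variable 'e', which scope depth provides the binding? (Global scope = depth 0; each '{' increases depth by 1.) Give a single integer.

Step 1: enter scope (depth=1)
Step 2: exit scope (depth=0)
Step 3: enter scope (depth=1)
Step 4: exit scope (depth=0)
Step 5: declare f=62 at depth 0
Step 6: declare e=(read f)=62 at depth 0
Step 7: declare d=(read e)=62 at depth 0
Step 8: declare f=(read e)=62 at depth 0
Step 9: declare e=(read d)=62 at depth 0
Step 10: declare c=(read d)=62 at depth 0
Visible at query point: c=62 d=62 e=62 f=62

Answer: 0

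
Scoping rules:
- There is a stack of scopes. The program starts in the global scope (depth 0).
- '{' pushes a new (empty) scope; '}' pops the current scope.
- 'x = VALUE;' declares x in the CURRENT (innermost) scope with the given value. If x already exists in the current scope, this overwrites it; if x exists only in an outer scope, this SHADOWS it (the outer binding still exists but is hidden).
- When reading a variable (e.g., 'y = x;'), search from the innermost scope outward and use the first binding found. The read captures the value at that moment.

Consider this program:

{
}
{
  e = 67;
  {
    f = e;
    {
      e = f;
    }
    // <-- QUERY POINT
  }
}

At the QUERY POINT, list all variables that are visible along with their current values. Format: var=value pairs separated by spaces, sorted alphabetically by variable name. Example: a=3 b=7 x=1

Step 1: enter scope (depth=1)
Step 2: exit scope (depth=0)
Step 3: enter scope (depth=1)
Step 4: declare e=67 at depth 1
Step 5: enter scope (depth=2)
Step 6: declare f=(read e)=67 at depth 2
Step 7: enter scope (depth=3)
Step 8: declare e=(read f)=67 at depth 3
Step 9: exit scope (depth=2)
Visible at query point: e=67 f=67

Answer: e=67 f=67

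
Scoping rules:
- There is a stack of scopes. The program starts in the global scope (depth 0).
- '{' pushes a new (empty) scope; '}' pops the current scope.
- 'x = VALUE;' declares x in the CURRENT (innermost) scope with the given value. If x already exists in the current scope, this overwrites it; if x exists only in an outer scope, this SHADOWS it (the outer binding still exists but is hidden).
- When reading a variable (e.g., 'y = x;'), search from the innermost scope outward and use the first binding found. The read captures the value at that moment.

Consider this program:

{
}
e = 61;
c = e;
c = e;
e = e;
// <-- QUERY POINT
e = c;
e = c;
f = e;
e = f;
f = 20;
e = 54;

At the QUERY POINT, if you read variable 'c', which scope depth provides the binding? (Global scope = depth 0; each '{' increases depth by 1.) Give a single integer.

Answer: 0

Derivation:
Step 1: enter scope (depth=1)
Step 2: exit scope (depth=0)
Step 3: declare e=61 at depth 0
Step 4: declare c=(read e)=61 at depth 0
Step 5: declare c=(read e)=61 at depth 0
Step 6: declare e=(read e)=61 at depth 0
Visible at query point: c=61 e=61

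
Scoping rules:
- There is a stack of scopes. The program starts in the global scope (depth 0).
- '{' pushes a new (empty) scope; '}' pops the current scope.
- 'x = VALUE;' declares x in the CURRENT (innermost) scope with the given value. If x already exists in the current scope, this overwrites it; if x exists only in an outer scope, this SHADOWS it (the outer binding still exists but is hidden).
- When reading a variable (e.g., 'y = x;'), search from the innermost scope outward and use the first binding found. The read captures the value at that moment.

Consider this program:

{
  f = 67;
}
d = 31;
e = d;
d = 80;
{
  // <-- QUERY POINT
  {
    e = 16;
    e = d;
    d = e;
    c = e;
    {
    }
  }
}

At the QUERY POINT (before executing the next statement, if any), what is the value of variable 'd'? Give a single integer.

Answer: 80

Derivation:
Step 1: enter scope (depth=1)
Step 2: declare f=67 at depth 1
Step 3: exit scope (depth=0)
Step 4: declare d=31 at depth 0
Step 5: declare e=(read d)=31 at depth 0
Step 6: declare d=80 at depth 0
Step 7: enter scope (depth=1)
Visible at query point: d=80 e=31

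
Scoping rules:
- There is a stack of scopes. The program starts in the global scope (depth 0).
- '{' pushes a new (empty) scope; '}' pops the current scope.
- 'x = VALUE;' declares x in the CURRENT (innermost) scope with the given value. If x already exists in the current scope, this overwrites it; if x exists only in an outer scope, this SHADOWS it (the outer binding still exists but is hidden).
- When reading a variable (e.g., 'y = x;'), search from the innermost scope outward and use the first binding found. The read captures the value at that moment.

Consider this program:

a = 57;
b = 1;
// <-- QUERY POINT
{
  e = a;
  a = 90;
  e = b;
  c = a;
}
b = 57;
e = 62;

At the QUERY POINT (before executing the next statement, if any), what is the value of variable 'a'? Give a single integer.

Step 1: declare a=57 at depth 0
Step 2: declare b=1 at depth 0
Visible at query point: a=57 b=1

Answer: 57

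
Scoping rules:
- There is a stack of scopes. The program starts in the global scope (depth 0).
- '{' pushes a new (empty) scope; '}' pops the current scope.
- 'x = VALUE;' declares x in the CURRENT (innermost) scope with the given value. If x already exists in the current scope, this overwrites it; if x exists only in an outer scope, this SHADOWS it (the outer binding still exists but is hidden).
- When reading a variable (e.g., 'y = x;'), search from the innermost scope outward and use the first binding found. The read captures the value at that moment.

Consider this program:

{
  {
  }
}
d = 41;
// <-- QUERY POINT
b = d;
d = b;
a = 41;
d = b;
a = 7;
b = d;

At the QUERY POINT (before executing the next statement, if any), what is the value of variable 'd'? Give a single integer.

Step 1: enter scope (depth=1)
Step 2: enter scope (depth=2)
Step 3: exit scope (depth=1)
Step 4: exit scope (depth=0)
Step 5: declare d=41 at depth 0
Visible at query point: d=41

Answer: 41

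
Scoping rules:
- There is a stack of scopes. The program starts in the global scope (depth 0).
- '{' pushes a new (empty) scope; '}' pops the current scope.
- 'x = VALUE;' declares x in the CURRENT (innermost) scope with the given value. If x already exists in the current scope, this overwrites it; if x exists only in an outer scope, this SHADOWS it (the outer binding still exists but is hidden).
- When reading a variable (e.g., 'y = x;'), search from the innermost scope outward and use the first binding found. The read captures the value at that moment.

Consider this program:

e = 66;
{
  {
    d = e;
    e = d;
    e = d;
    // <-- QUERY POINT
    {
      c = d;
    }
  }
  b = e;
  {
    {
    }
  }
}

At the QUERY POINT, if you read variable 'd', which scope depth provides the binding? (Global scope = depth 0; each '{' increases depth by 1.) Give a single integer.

Answer: 2

Derivation:
Step 1: declare e=66 at depth 0
Step 2: enter scope (depth=1)
Step 3: enter scope (depth=2)
Step 4: declare d=(read e)=66 at depth 2
Step 5: declare e=(read d)=66 at depth 2
Step 6: declare e=(read d)=66 at depth 2
Visible at query point: d=66 e=66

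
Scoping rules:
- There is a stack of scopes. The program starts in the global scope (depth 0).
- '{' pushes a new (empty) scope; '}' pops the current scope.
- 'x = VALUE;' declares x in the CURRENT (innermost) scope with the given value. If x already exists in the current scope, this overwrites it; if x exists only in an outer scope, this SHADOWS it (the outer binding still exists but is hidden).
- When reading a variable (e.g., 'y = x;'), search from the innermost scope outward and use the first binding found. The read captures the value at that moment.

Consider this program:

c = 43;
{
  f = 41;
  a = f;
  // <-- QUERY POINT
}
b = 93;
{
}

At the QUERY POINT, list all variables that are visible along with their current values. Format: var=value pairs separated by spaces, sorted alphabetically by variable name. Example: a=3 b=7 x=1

Answer: a=41 c=43 f=41

Derivation:
Step 1: declare c=43 at depth 0
Step 2: enter scope (depth=1)
Step 3: declare f=41 at depth 1
Step 4: declare a=(read f)=41 at depth 1
Visible at query point: a=41 c=43 f=41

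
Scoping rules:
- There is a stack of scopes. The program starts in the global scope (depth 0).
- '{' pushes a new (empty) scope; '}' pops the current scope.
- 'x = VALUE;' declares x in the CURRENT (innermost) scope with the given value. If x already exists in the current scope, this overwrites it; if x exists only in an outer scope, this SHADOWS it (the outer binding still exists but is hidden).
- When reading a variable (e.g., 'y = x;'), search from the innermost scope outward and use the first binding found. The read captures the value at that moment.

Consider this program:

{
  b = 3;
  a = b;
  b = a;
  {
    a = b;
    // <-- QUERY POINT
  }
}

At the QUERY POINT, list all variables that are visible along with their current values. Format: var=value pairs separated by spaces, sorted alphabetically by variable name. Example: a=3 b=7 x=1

Answer: a=3 b=3

Derivation:
Step 1: enter scope (depth=1)
Step 2: declare b=3 at depth 1
Step 3: declare a=(read b)=3 at depth 1
Step 4: declare b=(read a)=3 at depth 1
Step 5: enter scope (depth=2)
Step 6: declare a=(read b)=3 at depth 2
Visible at query point: a=3 b=3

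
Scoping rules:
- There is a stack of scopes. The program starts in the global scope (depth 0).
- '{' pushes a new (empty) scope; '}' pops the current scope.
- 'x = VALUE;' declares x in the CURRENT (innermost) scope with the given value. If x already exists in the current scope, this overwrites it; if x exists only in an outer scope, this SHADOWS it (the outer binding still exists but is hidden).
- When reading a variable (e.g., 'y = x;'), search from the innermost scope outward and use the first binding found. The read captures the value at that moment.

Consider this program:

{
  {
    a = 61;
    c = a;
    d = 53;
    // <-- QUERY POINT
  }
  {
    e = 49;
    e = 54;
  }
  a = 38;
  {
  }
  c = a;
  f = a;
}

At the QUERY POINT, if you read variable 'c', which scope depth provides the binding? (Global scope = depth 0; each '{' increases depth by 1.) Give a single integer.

Step 1: enter scope (depth=1)
Step 2: enter scope (depth=2)
Step 3: declare a=61 at depth 2
Step 4: declare c=(read a)=61 at depth 2
Step 5: declare d=53 at depth 2
Visible at query point: a=61 c=61 d=53

Answer: 2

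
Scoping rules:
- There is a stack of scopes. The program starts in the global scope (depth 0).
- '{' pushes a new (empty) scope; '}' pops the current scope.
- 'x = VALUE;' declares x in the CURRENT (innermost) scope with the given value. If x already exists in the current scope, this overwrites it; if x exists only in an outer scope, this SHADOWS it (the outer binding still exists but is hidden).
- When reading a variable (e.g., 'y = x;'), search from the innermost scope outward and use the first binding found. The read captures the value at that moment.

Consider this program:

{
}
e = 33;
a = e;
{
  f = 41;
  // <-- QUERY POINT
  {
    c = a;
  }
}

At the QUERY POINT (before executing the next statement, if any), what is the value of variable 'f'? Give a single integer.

Answer: 41

Derivation:
Step 1: enter scope (depth=1)
Step 2: exit scope (depth=0)
Step 3: declare e=33 at depth 0
Step 4: declare a=(read e)=33 at depth 0
Step 5: enter scope (depth=1)
Step 6: declare f=41 at depth 1
Visible at query point: a=33 e=33 f=41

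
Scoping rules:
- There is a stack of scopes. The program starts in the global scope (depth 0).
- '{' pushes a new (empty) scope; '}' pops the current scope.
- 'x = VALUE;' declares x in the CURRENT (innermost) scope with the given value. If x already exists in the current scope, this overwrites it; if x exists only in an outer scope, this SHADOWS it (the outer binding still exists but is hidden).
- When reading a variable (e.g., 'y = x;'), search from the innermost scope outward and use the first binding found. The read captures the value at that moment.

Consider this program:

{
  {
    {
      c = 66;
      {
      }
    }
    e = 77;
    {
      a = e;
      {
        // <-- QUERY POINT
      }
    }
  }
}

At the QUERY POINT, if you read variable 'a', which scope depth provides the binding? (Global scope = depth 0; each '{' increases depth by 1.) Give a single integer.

Answer: 3

Derivation:
Step 1: enter scope (depth=1)
Step 2: enter scope (depth=2)
Step 3: enter scope (depth=3)
Step 4: declare c=66 at depth 3
Step 5: enter scope (depth=4)
Step 6: exit scope (depth=3)
Step 7: exit scope (depth=2)
Step 8: declare e=77 at depth 2
Step 9: enter scope (depth=3)
Step 10: declare a=(read e)=77 at depth 3
Step 11: enter scope (depth=4)
Visible at query point: a=77 e=77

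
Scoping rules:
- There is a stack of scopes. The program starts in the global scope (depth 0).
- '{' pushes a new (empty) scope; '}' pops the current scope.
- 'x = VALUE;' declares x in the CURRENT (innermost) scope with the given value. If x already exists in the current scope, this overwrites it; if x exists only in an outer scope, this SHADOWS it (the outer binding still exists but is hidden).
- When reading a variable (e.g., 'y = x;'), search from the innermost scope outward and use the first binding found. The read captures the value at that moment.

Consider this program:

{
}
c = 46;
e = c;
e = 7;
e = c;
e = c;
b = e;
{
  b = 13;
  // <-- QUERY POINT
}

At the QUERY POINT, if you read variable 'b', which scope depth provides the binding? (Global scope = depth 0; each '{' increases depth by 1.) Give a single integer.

Step 1: enter scope (depth=1)
Step 2: exit scope (depth=0)
Step 3: declare c=46 at depth 0
Step 4: declare e=(read c)=46 at depth 0
Step 5: declare e=7 at depth 0
Step 6: declare e=(read c)=46 at depth 0
Step 7: declare e=(read c)=46 at depth 0
Step 8: declare b=(read e)=46 at depth 0
Step 9: enter scope (depth=1)
Step 10: declare b=13 at depth 1
Visible at query point: b=13 c=46 e=46

Answer: 1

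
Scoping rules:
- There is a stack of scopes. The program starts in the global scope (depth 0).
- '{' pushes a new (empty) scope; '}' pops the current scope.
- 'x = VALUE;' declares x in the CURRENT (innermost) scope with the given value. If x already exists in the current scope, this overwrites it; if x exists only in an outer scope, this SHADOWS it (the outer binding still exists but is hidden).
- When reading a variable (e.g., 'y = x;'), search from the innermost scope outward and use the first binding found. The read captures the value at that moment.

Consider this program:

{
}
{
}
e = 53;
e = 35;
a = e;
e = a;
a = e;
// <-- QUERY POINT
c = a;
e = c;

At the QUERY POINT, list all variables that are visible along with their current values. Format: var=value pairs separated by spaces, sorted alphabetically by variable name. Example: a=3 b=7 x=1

Answer: a=35 e=35

Derivation:
Step 1: enter scope (depth=1)
Step 2: exit scope (depth=0)
Step 3: enter scope (depth=1)
Step 4: exit scope (depth=0)
Step 5: declare e=53 at depth 0
Step 6: declare e=35 at depth 0
Step 7: declare a=(read e)=35 at depth 0
Step 8: declare e=(read a)=35 at depth 0
Step 9: declare a=(read e)=35 at depth 0
Visible at query point: a=35 e=35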